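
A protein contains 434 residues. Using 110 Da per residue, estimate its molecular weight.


MW = n_residues * 110 Da
MW = 434 * 110
MW = 47740 Da

47740 Da


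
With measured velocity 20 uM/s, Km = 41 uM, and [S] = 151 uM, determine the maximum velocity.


Vmax = v * (Km + [S]) / [S]
Vmax = 20 * (41 + 151) / 151
Vmax = 25.4305 uM/s

25.4305 uM/s


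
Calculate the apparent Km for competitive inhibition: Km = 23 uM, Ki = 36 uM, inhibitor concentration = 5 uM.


Km_app = Km * (1 + [I]/Ki)
Km_app = 23 * (1 + 5/36)
Km_app = 26.1944 uM

26.1944 uM


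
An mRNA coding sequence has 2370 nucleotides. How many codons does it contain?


codons = nucleotides / 3
codons = 2370 / 3 = 790

790


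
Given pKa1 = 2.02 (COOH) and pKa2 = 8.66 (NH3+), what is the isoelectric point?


pI = (pKa1 + pKa2) / 2
pI = (2.02 + 8.66) / 2
pI = 5.34

5.34


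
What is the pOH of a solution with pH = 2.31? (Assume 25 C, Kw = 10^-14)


pOH = 14 - pH
pOH = 14 - 2.31
pOH = 11.69

11.69


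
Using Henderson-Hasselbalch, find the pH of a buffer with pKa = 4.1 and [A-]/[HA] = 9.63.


pH = pKa + log10([A-]/[HA])
pH = 4.1 + log10(9.63)
pH = 5.0836

5.0836


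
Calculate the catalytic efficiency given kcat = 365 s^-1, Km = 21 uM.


Catalytic efficiency = kcat / Km
= 365 / 21
= 17.381 uM^-1*s^-1

17.381 uM^-1*s^-1


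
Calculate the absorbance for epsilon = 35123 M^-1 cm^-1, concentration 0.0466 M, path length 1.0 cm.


A = epsilon * c * l
A = 35123 * 0.0466 * 1.0
A = 1636.7318

1636.7318


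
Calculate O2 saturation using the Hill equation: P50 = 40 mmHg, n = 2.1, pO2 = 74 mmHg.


Y = pO2^n / (P50^n + pO2^n)
Y = 74^2.1 / (40^2.1 + 74^2.1)
Y = 78.45%

78.45%


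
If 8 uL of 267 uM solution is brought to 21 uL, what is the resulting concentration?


C2 = C1 * V1 / V2
C2 = 267 * 8 / 21
C2 = 101.7143 uM

101.7143 uM


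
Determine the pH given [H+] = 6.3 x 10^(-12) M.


pH = -log10([H+])
pH = -log10(6.3 x 10^(-12))
pH = 11.2007

11.2007


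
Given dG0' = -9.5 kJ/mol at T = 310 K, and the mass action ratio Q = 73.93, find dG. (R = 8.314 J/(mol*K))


dG = dG0' + RT * ln(Q) / 1000
dG = -9.5 + 8.314 * 310 * ln(73.93) / 1000
dG = 1.5906 kJ/mol

1.5906 kJ/mol


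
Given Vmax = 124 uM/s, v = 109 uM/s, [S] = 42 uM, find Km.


Km = [S] * (Vmax - v) / v
Km = 42 * (124 - 109) / 109
Km = 5.7798 uM

5.7798 uM


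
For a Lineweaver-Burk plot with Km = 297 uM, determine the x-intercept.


x-intercept = -1/Km
= -1/297
= -0.0034 1/uM

-0.0034 1/uM


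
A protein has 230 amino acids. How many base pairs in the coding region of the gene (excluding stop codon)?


Each amino acid = 1 codon = 3 bp
bp = 230 * 3 = 690 bp

690 bp


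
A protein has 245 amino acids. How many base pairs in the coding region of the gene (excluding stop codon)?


Each amino acid = 1 codon = 3 bp
bp = 245 * 3 = 735 bp

735 bp


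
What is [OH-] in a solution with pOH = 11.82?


[OH-] = 10^(-pOH)
[OH-] = 10^(-11.82)
[OH-] = 1.514e-12 M

1.514e-12 M


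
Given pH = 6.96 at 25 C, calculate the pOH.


pOH = 14 - pH
pOH = 14 - 6.96
pOH = 7.04

7.04


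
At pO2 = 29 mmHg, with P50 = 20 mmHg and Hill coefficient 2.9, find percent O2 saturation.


Y = pO2^n / (P50^n + pO2^n)
Y = 29^2.9 / (20^2.9 + 29^2.9)
Y = 74.6%

74.6%


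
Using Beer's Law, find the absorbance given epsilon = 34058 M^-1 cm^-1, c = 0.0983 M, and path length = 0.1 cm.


A = epsilon * c * l
A = 34058 * 0.0983 * 0.1
A = 334.7901

334.7901


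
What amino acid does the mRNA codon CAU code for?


Standard genetic code lookup.
Codon CAU -> His

His


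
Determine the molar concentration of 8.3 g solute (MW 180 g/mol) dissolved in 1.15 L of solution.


C = (mass / MW) / volume
C = (8.3 / 180) / 1.15
C = 0.0401 M

0.0401 M


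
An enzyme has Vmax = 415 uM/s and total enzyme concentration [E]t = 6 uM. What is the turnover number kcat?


kcat = Vmax / [E]t
kcat = 415 / 6
kcat = 69.1667 s^-1

69.1667 s^-1


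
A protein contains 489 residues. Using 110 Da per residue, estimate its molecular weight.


MW = n_residues * 110 Da
MW = 489 * 110
MW = 53790 Da

53790 Da


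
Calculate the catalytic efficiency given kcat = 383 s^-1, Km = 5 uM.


Catalytic efficiency = kcat / Km
= 383 / 5
= 76.6 uM^-1*s^-1

76.6 uM^-1*s^-1


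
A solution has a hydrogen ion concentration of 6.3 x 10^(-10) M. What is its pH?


pH = -log10([H+])
pH = -log10(6.3 x 10^(-10))
pH = 9.2007

9.2007


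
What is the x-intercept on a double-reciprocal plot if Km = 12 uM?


x-intercept = -1/Km
= -1/12
= -0.0833 1/uM

-0.0833 1/uM


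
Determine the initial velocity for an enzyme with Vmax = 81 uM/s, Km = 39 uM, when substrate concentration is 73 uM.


v = Vmax * [S] / (Km + [S])
v = 81 * 73 / (39 + 73)
v = 52.7946 uM/s

52.7946 uM/s


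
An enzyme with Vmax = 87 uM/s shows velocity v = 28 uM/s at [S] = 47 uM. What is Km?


Km = [S] * (Vmax - v) / v
Km = 47 * (87 - 28) / 28
Km = 99.0357 uM

99.0357 uM


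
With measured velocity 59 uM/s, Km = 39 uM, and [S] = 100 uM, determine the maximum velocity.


Vmax = v * (Km + [S]) / [S]
Vmax = 59 * (39 + 100) / 100
Vmax = 82.01 uM/s

82.01 uM/s


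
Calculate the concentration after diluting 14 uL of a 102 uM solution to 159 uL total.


C2 = C1 * V1 / V2
C2 = 102 * 14 / 159
C2 = 8.9811 uM

8.9811 uM


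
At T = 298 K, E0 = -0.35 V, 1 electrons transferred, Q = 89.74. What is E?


E = E0 - (RT/nF) * ln(Q)
E = -0.35 - (8.314 * 298 / (1 * 96485)) * ln(89.74)
E = -0.4655 V

-0.4655 V


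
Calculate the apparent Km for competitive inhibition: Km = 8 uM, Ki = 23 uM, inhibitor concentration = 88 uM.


Km_app = Km * (1 + [I]/Ki)
Km_app = 8 * (1 + 88/23)
Km_app = 38.6087 uM

38.6087 uM


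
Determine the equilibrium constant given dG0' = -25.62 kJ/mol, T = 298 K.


Keq = exp(-dG0 * 1000 / (R * T))
Keq = exp(-(-25.62) * 1000 / (8.314 * 298))
Keq = 30969.84

30969.84


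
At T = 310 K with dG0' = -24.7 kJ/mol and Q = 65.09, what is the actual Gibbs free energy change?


dG = dG0' + RT * ln(Q) / 1000
dG = -24.7 + 8.314 * 310 * ln(65.09) / 1000
dG = -13.9376 kJ/mol

-13.9376 kJ/mol


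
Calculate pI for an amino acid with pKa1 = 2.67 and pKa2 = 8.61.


pI = (pKa1 + pKa2) / 2
pI = (2.67 + 8.61) / 2
pI = 5.64

5.64


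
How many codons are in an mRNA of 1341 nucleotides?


codons = nucleotides / 3
codons = 1341 / 3 = 447

447


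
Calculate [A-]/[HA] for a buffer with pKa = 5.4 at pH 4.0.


[A-]/[HA] = 10^(pH - pKa)
= 10^(4.0 - 5.4)
= 0.0398

0.0398


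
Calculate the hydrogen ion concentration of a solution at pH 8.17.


[H+] = 10^(-pH)
[H+] = 10^(-8.17)
[H+] = 6.761e-09 M

6.761e-09 M


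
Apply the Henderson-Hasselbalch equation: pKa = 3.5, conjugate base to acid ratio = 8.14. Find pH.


pH = pKa + log10([A-]/[HA])
pH = 3.5 + log10(8.14)
pH = 4.4106

4.4106


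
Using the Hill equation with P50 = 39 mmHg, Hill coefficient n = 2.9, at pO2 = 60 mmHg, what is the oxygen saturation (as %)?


Y = pO2^n / (P50^n + pO2^n)
Y = 60^2.9 / (39^2.9 + 60^2.9)
Y = 77.72%

77.72%


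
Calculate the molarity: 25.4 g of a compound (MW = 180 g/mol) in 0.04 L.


C = (mass / MW) / volume
C = (25.4 / 180) / 0.04
C = 3.5278 M

3.5278 M


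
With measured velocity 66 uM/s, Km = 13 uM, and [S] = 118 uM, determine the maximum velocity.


Vmax = v * (Km + [S]) / [S]
Vmax = 66 * (13 + 118) / 118
Vmax = 73.2712 uM/s

73.2712 uM/s


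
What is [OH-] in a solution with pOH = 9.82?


[OH-] = 10^(-pOH)
[OH-] = 10^(-9.82)
[OH-] = 1.514e-10 M

1.514e-10 M


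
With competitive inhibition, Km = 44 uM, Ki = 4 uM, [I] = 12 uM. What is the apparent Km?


Km_app = Km * (1 + [I]/Ki)
Km_app = 44 * (1 + 12/4)
Km_app = 176.0 uM

176.0 uM


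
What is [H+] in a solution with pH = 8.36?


[H+] = 10^(-pH)
[H+] = 10^(-8.36)
[H+] = 4.365e-09 M

4.365e-09 M


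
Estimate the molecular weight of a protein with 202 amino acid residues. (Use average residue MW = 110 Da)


MW = n_residues * 110 Da
MW = 202 * 110
MW = 22220 Da

22220 Da


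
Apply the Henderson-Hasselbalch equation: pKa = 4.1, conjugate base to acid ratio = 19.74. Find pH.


pH = pKa + log10([A-]/[HA])
pH = 4.1 + log10(19.74)
pH = 5.3953

5.3953


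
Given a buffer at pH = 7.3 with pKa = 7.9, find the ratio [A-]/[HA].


[A-]/[HA] = 10^(pH - pKa)
= 10^(7.3 - 7.9)
= 0.2512

0.2512


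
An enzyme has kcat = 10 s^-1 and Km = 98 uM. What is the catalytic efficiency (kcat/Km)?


Catalytic efficiency = kcat / Km
= 10 / 98
= 0.102 uM^-1*s^-1

0.102 uM^-1*s^-1


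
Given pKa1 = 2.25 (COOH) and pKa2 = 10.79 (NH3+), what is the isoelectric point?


pI = (pKa1 + pKa2) / 2
pI = (2.25 + 10.79) / 2
pI = 6.52

6.52


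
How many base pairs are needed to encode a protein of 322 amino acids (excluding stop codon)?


Each amino acid = 1 codon = 3 bp
bp = 322 * 3 = 966 bp

966 bp


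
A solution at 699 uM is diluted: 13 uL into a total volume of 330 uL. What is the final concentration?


C2 = C1 * V1 / V2
C2 = 699 * 13 / 330
C2 = 27.5364 uM

27.5364 uM


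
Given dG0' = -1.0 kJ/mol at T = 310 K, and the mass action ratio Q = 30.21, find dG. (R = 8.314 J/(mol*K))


dG = dG0' + RT * ln(Q) / 1000
dG = -1.0 + 8.314 * 310 * ln(30.21) / 1000
dG = 7.784 kJ/mol

7.784 kJ/mol


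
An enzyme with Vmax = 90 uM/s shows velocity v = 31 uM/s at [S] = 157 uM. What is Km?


Km = [S] * (Vmax - v) / v
Km = 157 * (90 - 31) / 31
Km = 298.8065 uM

298.8065 uM


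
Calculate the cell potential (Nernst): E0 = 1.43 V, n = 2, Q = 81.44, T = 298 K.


E = E0 - (RT/nF) * ln(Q)
E = 1.43 - (8.314 * 298 / (2 * 96485)) * ln(81.44)
E = 1.3735 V

1.3735 V


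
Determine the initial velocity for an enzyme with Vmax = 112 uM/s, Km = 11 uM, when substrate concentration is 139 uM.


v = Vmax * [S] / (Km + [S])
v = 112 * 139 / (11 + 139)
v = 103.7867 uM/s

103.7867 uM/s


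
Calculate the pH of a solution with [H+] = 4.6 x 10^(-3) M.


pH = -log10([H+])
pH = -log10(4.6 x 10^(-3))
pH = 2.3372

2.3372


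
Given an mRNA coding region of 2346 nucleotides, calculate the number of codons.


codons = nucleotides / 3
codons = 2346 / 3 = 782

782


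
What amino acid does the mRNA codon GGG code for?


Standard genetic code lookup.
Codon GGG -> Gly

Gly


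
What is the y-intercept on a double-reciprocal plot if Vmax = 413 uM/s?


y-intercept = 1/Vmax
= 1/413
= 0.0024 s/uM

0.0024 s/uM


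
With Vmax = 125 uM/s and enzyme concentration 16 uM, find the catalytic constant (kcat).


kcat = Vmax / [E]t
kcat = 125 / 16
kcat = 7.8125 s^-1

7.8125 s^-1


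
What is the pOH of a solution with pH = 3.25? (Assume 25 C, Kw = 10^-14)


pOH = 14 - pH
pOH = 14 - 3.25
pOH = 10.75

10.75


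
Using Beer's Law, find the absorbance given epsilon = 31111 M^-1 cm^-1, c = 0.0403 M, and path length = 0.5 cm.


A = epsilon * c * l
A = 31111 * 0.0403 * 0.5
A = 626.8867

626.8867


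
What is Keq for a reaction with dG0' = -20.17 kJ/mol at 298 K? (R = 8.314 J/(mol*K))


Keq = exp(-dG0 * 1000 / (R * T))
Keq = exp(-(-20.17) * 1000 / (8.314 * 298))
Keq = 3432.4681

3432.4681


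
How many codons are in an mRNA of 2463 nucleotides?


codons = nucleotides / 3
codons = 2463 / 3 = 821

821


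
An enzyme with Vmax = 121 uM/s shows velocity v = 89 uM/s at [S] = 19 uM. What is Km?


Km = [S] * (Vmax - v) / v
Km = 19 * (121 - 89) / 89
Km = 6.8315 uM

6.8315 uM


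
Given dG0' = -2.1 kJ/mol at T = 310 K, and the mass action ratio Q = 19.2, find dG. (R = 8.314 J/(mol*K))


dG = dG0' + RT * ln(Q) / 1000
dG = -2.1 + 8.314 * 310 * ln(19.2) / 1000
dG = 5.5158 kJ/mol

5.5158 kJ/mol


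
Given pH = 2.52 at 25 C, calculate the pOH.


pOH = 14 - pH
pOH = 14 - 2.52
pOH = 11.48

11.48


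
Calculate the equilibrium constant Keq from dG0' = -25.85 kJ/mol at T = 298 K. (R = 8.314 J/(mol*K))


Keq = exp(-dG0 * 1000 / (R * T))
Keq = exp(-(-25.85) * 1000 / (8.314 * 298))
Keq = 33982.5328

33982.5328


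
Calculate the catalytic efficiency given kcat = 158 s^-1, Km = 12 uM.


Catalytic efficiency = kcat / Km
= 158 / 12
= 13.1667 uM^-1*s^-1

13.1667 uM^-1*s^-1


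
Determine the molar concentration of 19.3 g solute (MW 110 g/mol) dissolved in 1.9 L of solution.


C = (mass / MW) / volume
C = (19.3 / 110) / 1.9
C = 0.0923 M

0.0923 M


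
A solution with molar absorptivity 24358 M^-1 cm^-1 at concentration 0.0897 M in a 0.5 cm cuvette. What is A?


A = epsilon * c * l
A = 24358 * 0.0897 * 0.5
A = 1092.4563

1092.4563


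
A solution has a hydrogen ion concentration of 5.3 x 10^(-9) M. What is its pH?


pH = -log10([H+])
pH = -log10(5.3 x 10^(-9))
pH = 8.2757

8.2757


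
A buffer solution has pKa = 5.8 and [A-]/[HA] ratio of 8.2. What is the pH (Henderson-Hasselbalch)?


pH = pKa + log10([A-]/[HA])
pH = 5.8 + log10(8.2)
pH = 6.7138

6.7138


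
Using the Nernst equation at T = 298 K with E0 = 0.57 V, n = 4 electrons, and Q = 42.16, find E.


E = E0 - (RT/nF) * ln(Q)
E = 0.57 - (8.314 * 298 / (4 * 96485)) * ln(42.16)
E = 0.546 V

0.546 V


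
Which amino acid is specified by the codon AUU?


Standard genetic code lookup.
Codon AUU -> Ile

Ile


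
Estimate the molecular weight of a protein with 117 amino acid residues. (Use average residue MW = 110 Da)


MW = n_residues * 110 Da
MW = 117 * 110
MW = 12870 Da

12870 Da


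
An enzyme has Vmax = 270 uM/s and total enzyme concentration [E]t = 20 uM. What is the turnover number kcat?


kcat = Vmax / [E]t
kcat = 270 / 20
kcat = 13.5 s^-1

13.5 s^-1


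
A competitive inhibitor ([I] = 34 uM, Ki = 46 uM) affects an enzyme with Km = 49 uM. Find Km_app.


Km_app = Km * (1 + [I]/Ki)
Km_app = 49 * (1 + 34/46)
Km_app = 85.2174 uM

85.2174 uM


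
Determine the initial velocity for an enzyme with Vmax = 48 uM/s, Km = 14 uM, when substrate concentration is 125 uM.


v = Vmax * [S] / (Km + [S])
v = 48 * 125 / (14 + 125)
v = 43.1655 uM/s

43.1655 uM/s


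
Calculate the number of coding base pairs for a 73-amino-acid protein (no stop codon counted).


Each amino acid = 1 codon = 3 bp
bp = 73 * 3 = 219 bp

219 bp


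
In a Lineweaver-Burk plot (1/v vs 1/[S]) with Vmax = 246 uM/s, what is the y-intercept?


y-intercept = 1/Vmax
= 1/246
= 0.0041 s/uM

0.0041 s/uM


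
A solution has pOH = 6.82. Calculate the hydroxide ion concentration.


[OH-] = 10^(-pOH)
[OH-] = 10^(-6.82)
[OH-] = 1.514e-07 M

1.514e-07 M


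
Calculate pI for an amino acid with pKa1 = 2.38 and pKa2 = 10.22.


pI = (pKa1 + pKa2) / 2
pI = (2.38 + 10.22) / 2
pI = 6.3

6.3


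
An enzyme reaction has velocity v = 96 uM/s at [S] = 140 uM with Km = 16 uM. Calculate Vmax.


Vmax = v * (Km + [S]) / [S]
Vmax = 96 * (16 + 140) / 140
Vmax = 106.9714 uM/s

106.9714 uM/s


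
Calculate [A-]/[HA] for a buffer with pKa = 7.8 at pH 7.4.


[A-]/[HA] = 10^(pH - pKa)
= 10^(7.4 - 7.8)
= 0.3981

0.3981


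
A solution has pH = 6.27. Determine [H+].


[H+] = 10^(-pH)
[H+] = 10^(-6.27)
[H+] = 5.370e-07 M

5.370e-07 M


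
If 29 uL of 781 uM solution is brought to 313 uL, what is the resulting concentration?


C2 = C1 * V1 / V2
C2 = 781 * 29 / 313
C2 = 72.361 uM

72.361 uM


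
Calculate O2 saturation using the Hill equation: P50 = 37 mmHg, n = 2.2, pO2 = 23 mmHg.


Y = pO2^n / (P50^n + pO2^n)
Y = 23^2.2 / (37^2.2 + 23^2.2)
Y = 26.0%

26.0%


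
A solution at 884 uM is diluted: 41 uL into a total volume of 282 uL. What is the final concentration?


C2 = C1 * V1 / V2
C2 = 884 * 41 / 282
C2 = 128.5248 uM

128.5248 uM


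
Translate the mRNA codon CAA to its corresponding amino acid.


Standard genetic code lookup.
Codon CAA -> Gln

Gln


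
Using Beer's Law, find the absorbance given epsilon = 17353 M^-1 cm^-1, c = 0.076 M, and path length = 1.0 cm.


A = epsilon * c * l
A = 17353 * 0.076 * 1.0
A = 1318.828

1318.828


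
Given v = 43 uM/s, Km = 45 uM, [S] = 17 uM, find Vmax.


Vmax = v * (Km + [S]) / [S]
Vmax = 43 * (45 + 17) / 17
Vmax = 156.8235 uM/s

156.8235 uM/s


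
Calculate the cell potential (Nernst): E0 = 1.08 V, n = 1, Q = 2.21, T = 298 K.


E = E0 - (RT/nF) * ln(Q)
E = 1.08 - (8.314 * 298 / (1 * 96485)) * ln(2.21)
E = 1.0596 V

1.0596 V


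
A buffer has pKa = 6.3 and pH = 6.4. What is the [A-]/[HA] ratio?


[A-]/[HA] = 10^(pH - pKa)
= 10^(6.4 - 6.3)
= 1.2589

1.2589


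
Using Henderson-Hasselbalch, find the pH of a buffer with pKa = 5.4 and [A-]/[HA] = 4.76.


pH = pKa + log10([A-]/[HA])
pH = 5.4 + log10(4.76)
pH = 6.0776

6.0776


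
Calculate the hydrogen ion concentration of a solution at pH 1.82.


[H+] = 10^(-pH)
[H+] = 10^(-1.82)
[H+] = 0.0151 M

0.0151 M


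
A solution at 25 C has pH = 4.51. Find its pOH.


pOH = 14 - pH
pOH = 14 - 4.51
pOH = 9.49

9.49


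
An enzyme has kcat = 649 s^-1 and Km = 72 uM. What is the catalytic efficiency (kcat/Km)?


Catalytic efficiency = kcat / Km
= 649 / 72
= 9.0139 uM^-1*s^-1

9.0139 uM^-1*s^-1


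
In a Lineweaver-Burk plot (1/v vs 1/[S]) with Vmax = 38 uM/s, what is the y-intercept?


y-intercept = 1/Vmax
= 1/38
= 0.0263 s/uM

0.0263 s/uM


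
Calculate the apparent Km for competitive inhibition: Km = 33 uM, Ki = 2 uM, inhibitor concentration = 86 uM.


Km_app = Km * (1 + [I]/Ki)
Km_app = 33 * (1 + 86/2)
Km_app = 1452.0 uM

1452.0 uM


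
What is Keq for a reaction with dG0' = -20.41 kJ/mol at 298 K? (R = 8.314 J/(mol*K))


Keq = exp(-dG0 * 1000 / (R * T))
Keq = exp(-(-20.41) * 1000 / (8.314 * 298))
Keq = 3781.6053

3781.6053


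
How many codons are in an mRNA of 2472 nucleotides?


codons = nucleotides / 3
codons = 2472 / 3 = 824

824


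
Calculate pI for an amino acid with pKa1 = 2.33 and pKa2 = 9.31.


pI = (pKa1 + pKa2) / 2
pI = (2.33 + 9.31) / 2
pI = 5.82

5.82


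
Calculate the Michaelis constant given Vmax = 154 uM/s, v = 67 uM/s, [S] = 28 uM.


Km = [S] * (Vmax - v) / v
Km = 28 * (154 - 67) / 67
Km = 36.3582 uM

36.3582 uM


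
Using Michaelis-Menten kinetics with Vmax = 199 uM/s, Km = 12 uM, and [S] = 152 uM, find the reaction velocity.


v = Vmax * [S] / (Km + [S])
v = 199 * 152 / (12 + 152)
v = 184.439 uM/s

184.439 uM/s


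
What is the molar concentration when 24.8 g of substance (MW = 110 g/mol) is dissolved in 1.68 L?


C = (mass / MW) / volume
C = (24.8 / 110) / 1.68
C = 0.1342 M

0.1342 M


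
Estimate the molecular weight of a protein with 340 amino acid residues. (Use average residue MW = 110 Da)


MW = n_residues * 110 Da
MW = 340 * 110
MW = 37400 Da

37400 Da


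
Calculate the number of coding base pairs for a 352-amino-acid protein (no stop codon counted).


Each amino acid = 1 codon = 3 bp
bp = 352 * 3 = 1056 bp

1056 bp


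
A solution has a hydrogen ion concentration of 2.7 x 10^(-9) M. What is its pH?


pH = -log10([H+])
pH = -log10(2.7 x 10^(-9))
pH = 8.5686

8.5686


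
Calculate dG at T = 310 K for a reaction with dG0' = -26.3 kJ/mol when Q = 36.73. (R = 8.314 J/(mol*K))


dG = dG0' + RT * ln(Q) / 1000
dG = -26.3 + 8.314 * 310 * ln(36.73) / 1000
dG = -17.0123 kJ/mol

-17.0123 kJ/mol


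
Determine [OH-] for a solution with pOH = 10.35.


[OH-] = 10^(-pOH)
[OH-] = 10^(-10.35)
[OH-] = 4.467e-11 M

4.467e-11 M


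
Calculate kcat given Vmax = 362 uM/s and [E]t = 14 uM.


kcat = Vmax / [E]t
kcat = 362 / 14
kcat = 25.8571 s^-1

25.8571 s^-1


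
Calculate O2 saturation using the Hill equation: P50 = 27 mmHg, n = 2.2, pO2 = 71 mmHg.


Y = pO2^n / (P50^n + pO2^n)
Y = 71^2.2 / (27^2.2 + 71^2.2)
Y = 89.35%

89.35%


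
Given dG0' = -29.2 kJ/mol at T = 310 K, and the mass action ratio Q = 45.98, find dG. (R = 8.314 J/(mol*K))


dG = dG0' + RT * ln(Q) / 1000
dG = -29.2 + 8.314 * 310 * ln(45.98) / 1000
dG = -19.3334 kJ/mol

-19.3334 kJ/mol


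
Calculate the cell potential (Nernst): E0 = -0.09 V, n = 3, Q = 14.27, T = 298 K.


E = E0 - (RT/nF) * ln(Q)
E = -0.09 - (8.314 * 298 / (3 * 96485)) * ln(14.27)
E = -0.1128 V

-0.1128 V


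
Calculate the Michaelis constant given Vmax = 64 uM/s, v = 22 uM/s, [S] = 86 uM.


Km = [S] * (Vmax - v) / v
Km = 86 * (64 - 22) / 22
Km = 164.1818 uM

164.1818 uM


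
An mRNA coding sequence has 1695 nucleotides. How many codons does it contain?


codons = nucleotides / 3
codons = 1695 / 3 = 565

565


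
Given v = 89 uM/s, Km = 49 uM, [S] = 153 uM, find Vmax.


Vmax = v * (Km + [S]) / [S]
Vmax = 89 * (49 + 153) / 153
Vmax = 117.5033 uM/s

117.5033 uM/s


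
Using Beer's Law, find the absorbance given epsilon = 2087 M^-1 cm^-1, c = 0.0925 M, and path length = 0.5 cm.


A = epsilon * c * l
A = 2087 * 0.0925 * 0.5
A = 96.5237

96.5237


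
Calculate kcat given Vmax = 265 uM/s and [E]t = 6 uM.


kcat = Vmax / [E]t
kcat = 265 / 6
kcat = 44.1667 s^-1

44.1667 s^-1


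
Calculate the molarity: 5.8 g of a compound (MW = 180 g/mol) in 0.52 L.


C = (mass / MW) / volume
C = (5.8 / 180) / 0.52
C = 0.062 M

0.062 M


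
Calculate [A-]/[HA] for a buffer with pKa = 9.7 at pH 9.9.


[A-]/[HA] = 10^(pH - pKa)
= 10^(9.9 - 9.7)
= 1.5849

1.5849


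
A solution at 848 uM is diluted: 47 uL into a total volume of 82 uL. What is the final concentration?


C2 = C1 * V1 / V2
C2 = 848 * 47 / 82
C2 = 486.0488 uM

486.0488 uM


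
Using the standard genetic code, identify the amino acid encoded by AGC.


Standard genetic code lookup.
Codon AGC -> Ser

Ser


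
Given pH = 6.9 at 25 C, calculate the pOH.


pOH = 14 - pH
pOH = 14 - 6.9
pOH = 7.1

7.1


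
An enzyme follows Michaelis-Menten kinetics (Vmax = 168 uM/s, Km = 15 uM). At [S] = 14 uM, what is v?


v = Vmax * [S] / (Km + [S])
v = 168 * 14 / (15 + 14)
v = 81.1034 uM/s

81.1034 uM/s


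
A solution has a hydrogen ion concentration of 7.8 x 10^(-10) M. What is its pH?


pH = -log10([H+])
pH = -log10(7.8 x 10^(-10))
pH = 9.1079

9.1079


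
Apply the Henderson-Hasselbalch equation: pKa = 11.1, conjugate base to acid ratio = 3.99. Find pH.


pH = pKa + log10([A-]/[HA])
pH = 11.1 + log10(3.99)
pH = 11.701

11.701


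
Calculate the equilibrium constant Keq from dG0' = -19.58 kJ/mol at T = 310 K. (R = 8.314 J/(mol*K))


Keq = exp(-dG0 * 1000 / (R * T))
Keq = exp(-(-19.58) * 1000 / (8.314 * 310))
Keq = 1992.1701

1992.1701


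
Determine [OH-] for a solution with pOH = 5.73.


[OH-] = 10^(-pOH)
[OH-] = 10^(-5.73)
[OH-] = 1.862e-06 M

1.862e-06 M


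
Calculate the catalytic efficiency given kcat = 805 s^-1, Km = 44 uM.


Catalytic efficiency = kcat / Km
= 805 / 44
= 18.2955 uM^-1*s^-1

18.2955 uM^-1*s^-1


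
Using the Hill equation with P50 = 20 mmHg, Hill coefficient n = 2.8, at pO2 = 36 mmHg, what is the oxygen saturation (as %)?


Y = pO2^n / (P50^n + pO2^n)
Y = 36^2.8 / (20^2.8 + 36^2.8)
Y = 83.83%

83.83%


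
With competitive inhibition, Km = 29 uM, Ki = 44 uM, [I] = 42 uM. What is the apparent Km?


Km_app = Km * (1 + [I]/Ki)
Km_app = 29 * (1 + 42/44)
Km_app = 56.6818 uM

56.6818 uM


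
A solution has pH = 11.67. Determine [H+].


[H+] = 10^(-pH)
[H+] = 10^(-11.67)
[H+] = 2.138e-12 M

2.138e-12 M


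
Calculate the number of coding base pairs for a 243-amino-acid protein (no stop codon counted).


Each amino acid = 1 codon = 3 bp
bp = 243 * 3 = 729 bp

729 bp


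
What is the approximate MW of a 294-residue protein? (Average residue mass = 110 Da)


MW = n_residues * 110 Da
MW = 294 * 110
MW = 32340 Da

32340 Da


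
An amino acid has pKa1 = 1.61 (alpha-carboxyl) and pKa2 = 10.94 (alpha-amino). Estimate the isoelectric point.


pI = (pKa1 + pKa2) / 2
pI = (1.61 + 10.94) / 2
pI = 6.275

6.275


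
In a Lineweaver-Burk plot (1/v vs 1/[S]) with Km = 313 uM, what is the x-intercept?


x-intercept = -1/Km
= -1/313
= -0.0032 1/uM

-0.0032 1/uM


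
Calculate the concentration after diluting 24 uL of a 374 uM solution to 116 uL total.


C2 = C1 * V1 / V2
C2 = 374 * 24 / 116
C2 = 77.3793 uM

77.3793 uM


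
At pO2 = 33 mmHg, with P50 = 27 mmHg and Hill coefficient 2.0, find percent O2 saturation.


Y = pO2^n / (P50^n + pO2^n)
Y = 33^2.0 / (27^2.0 + 33^2.0)
Y = 59.9%

59.9%


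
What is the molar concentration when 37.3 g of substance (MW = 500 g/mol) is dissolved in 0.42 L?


C = (mass / MW) / volume
C = (37.3 / 500) / 0.42
C = 0.1776 M

0.1776 M


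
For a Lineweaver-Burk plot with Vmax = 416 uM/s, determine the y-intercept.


y-intercept = 1/Vmax
= 1/416
= 0.0024 s/uM

0.0024 s/uM


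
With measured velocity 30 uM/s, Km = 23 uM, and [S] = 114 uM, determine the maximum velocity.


Vmax = v * (Km + [S]) / [S]
Vmax = 30 * (23 + 114) / 114
Vmax = 36.0526 uM/s

36.0526 uM/s


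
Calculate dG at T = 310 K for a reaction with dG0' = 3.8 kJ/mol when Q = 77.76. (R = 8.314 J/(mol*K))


dG = dG0' + RT * ln(Q) / 1000
dG = 3.8 + 8.314 * 310 * ln(77.76) / 1000
dG = 15.0208 kJ/mol

15.0208 kJ/mol


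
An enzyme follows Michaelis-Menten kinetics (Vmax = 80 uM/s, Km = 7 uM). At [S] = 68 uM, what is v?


v = Vmax * [S] / (Km + [S])
v = 80 * 68 / (7 + 68)
v = 72.5333 uM/s

72.5333 uM/s


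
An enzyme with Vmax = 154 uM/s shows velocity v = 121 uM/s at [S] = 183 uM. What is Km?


Km = [S] * (Vmax - v) / v
Km = 183 * (154 - 121) / 121
Km = 49.9091 uM

49.9091 uM


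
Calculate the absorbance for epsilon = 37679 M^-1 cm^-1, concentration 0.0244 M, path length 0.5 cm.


A = epsilon * c * l
A = 37679 * 0.0244 * 0.5
A = 459.6838

459.6838


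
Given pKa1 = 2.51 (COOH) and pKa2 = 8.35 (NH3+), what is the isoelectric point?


pI = (pKa1 + pKa2) / 2
pI = (2.51 + 8.35) / 2
pI = 5.43

5.43


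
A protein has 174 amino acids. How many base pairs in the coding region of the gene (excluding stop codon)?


Each amino acid = 1 codon = 3 bp
bp = 174 * 3 = 522 bp

522 bp


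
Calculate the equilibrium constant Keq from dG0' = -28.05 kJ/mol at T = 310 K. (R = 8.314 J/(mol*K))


Keq = exp(-dG0 * 1000 / (R * T))
Keq = exp(-(-28.05) * 1000 / (8.314 * 310))
Keq = 53279.8667

53279.8667


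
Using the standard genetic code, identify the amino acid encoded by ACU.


Standard genetic code lookup.
Codon ACU -> Thr

Thr


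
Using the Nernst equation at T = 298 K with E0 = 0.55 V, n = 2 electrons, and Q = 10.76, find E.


E = E0 - (RT/nF) * ln(Q)
E = 0.55 - (8.314 * 298 / (2 * 96485)) * ln(10.76)
E = 0.5195 V

0.5195 V


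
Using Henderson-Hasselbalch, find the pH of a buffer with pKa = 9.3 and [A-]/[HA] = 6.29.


pH = pKa + log10([A-]/[HA])
pH = 9.3 + log10(6.29)
pH = 10.0987

10.0987


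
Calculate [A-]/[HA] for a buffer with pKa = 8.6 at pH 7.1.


[A-]/[HA] = 10^(pH - pKa)
= 10^(7.1 - 8.6)
= 0.0316

0.0316


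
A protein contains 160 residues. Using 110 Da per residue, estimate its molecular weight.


MW = n_residues * 110 Da
MW = 160 * 110
MW = 17600 Da

17600 Da


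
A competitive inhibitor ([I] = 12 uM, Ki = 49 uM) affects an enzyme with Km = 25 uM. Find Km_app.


Km_app = Km * (1 + [I]/Ki)
Km_app = 25 * (1 + 12/49)
Km_app = 31.1224 uM

31.1224 uM


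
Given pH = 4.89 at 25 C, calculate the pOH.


pOH = 14 - pH
pOH = 14 - 4.89
pOH = 9.11

9.11


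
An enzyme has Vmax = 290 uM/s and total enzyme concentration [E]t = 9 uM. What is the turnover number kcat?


kcat = Vmax / [E]t
kcat = 290 / 9
kcat = 32.2222 s^-1

32.2222 s^-1


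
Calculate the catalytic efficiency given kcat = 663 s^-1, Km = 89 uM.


Catalytic efficiency = kcat / Km
= 663 / 89
= 7.4494 uM^-1*s^-1

7.4494 uM^-1*s^-1


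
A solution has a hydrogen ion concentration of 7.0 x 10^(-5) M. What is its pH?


pH = -log10([H+])
pH = -log10(7.0 x 10^(-5))
pH = 4.1549

4.1549


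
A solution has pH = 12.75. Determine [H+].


[H+] = 10^(-pH)
[H+] = 10^(-12.75)
[H+] = 1.778e-13 M

1.778e-13 M


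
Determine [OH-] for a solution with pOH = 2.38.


[OH-] = 10^(-pOH)
[OH-] = 10^(-2.38)
[OH-] = 0.0042 M

0.0042 M


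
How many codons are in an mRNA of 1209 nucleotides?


codons = nucleotides / 3
codons = 1209 / 3 = 403

403


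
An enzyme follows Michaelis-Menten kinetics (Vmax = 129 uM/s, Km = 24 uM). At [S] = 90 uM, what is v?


v = Vmax * [S] / (Km + [S])
v = 129 * 90 / (24 + 90)
v = 101.8421 uM/s

101.8421 uM/s


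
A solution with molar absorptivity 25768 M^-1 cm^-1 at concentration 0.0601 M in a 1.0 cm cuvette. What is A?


A = epsilon * c * l
A = 25768 * 0.0601 * 1.0
A = 1548.6568

1548.6568


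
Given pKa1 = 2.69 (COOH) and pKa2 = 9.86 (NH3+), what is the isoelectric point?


pI = (pKa1 + pKa2) / 2
pI = (2.69 + 9.86) / 2
pI = 6.275

6.275


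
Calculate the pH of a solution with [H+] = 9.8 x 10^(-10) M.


pH = -log10([H+])
pH = -log10(9.8 x 10^(-10))
pH = 9.0088

9.0088


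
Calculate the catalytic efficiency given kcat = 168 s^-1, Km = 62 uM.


Catalytic efficiency = kcat / Km
= 168 / 62
= 2.7097 uM^-1*s^-1

2.7097 uM^-1*s^-1


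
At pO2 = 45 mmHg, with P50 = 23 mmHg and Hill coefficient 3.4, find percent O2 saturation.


Y = pO2^n / (P50^n + pO2^n)
Y = 45^3.4 / (23^3.4 + 45^3.4)
Y = 90.74%

90.74%


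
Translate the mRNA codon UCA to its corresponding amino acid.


Standard genetic code lookup.
Codon UCA -> Ser

Ser


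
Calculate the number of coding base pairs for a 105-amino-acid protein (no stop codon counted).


Each amino acid = 1 codon = 3 bp
bp = 105 * 3 = 315 bp

315 bp


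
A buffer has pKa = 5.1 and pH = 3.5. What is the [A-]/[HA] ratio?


[A-]/[HA] = 10^(pH - pKa)
= 10^(3.5 - 5.1)
= 0.0251

0.0251


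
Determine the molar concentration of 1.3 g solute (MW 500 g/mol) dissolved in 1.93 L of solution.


C = (mass / MW) / volume
C = (1.3 / 500) / 1.93
C = 0.0013 M

0.0013 M


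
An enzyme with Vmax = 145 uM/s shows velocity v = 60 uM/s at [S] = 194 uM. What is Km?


Km = [S] * (Vmax - v) / v
Km = 194 * (145 - 60) / 60
Km = 274.8333 uM

274.8333 uM


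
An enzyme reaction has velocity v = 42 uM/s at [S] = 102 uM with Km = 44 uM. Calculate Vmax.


Vmax = v * (Km + [S]) / [S]
Vmax = 42 * (44 + 102) / 102
Vmax = 60.1176 uM/s

60.1176 uM/s


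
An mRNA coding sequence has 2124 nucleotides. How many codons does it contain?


codons = nucleotides / 3
codons = 2124 / 3 = 708

708


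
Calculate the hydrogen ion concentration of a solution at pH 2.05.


[H+] = 10^(-pH)
[H+] = 10^(-2.05)
[H+] = 0.0089 M

0.0089 M


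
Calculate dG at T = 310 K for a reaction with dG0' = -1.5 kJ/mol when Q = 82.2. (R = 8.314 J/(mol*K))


dG = dG0' + RT * ln(Q) / 1000
dG = -1.5 + 8.314 * 310 * ln(82.2) / 1000
dG = 9.8639 kJ/mol

9.8639 kJ/mol


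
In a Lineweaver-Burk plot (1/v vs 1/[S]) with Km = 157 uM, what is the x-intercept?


x-intercept = -1/Km
= -1/157
= -0.0064 1/uM

-0.0064 1/uM


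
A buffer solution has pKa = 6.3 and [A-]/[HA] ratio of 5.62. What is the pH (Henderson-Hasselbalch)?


pH = pKa + log10([A-]/[HA])
pH = 6.3 + log10(5.62)
pH = 7.0497

7.0497


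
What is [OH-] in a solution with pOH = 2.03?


[OH-] = 10^(-pOH)
[OH-] = 10^(-2.03)
[OH-] = 0.0093 M

0.0093 M


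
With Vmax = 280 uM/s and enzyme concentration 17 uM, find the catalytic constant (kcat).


kcat = Vmax / [E]t
kcat = 280 / 17
kcat = 16.4706 s^-1

16.4706 s^-1


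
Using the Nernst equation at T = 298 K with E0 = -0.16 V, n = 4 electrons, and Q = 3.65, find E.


E = E0 - (RT/nF) * ln(Q)
E = -0.16 - (8.314 * 298 / (4 * 96485)) * ln(3.65)
E = -0.1683 V

-0.1683 V


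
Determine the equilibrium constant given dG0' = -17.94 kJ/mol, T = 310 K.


Keq = exp(-dG0 * 1000 / (R * T))
Keq = exp(-(-17.94) * 1000 / (8.314 * 310))
Keq = 1054.3343

1054.3343


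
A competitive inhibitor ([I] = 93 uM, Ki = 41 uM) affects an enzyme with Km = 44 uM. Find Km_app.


Km_app = Km * (1 + [I]/Ki)
Km_app = 44 * (1 + 93/41)
Km_app = 143.8049 uM

143.8049 uM


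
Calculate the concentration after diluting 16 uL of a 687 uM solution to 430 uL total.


C2 = C1 * V1 / V2
C2 = 687 * 16 / 430
C2 = 25.5628 uM

25.5628 uM


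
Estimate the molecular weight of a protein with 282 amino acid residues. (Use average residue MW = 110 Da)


MW = n_residues * 110 Da
MW = 282 * 110
MW = 31020 Da

31020 Da


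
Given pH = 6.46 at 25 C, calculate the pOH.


pOH = 14 - pH
pOH = 14 - 6.46
pOH = 7.54

7.54


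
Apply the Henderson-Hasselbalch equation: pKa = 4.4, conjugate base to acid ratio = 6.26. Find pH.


pH = pKa + log10([A-]/[HA])
pH = 4.4 + log10(6.26)
pH = 5.1966

5.1966


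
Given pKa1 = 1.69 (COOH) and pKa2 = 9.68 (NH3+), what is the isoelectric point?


pI = (pKa1 + pKa2) / 2
pI = (1.69 + 9.68) / 2
pI = 5.685

5.685


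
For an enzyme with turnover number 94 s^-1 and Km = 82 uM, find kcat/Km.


Catalytic efficiency = kcat / Km
= 94 / 82
= 1.1463 uM^-1*s^-1

1.1463 uM^-1*s^-1


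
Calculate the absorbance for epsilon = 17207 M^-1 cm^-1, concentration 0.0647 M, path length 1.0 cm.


A = epsilon * c * l
A = 17207 * 0.0647 * 1.0
A = 1113.2929

1113.2929


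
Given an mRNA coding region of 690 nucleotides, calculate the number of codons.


codons = nucleotides / 3
codons = 690 / 3 = 230

230


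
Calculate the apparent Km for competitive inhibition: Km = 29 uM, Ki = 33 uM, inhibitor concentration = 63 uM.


Km_app = Km * (1 + [I]/Ki)
Km_app = 29 * (1 + 63/33)
Km_app = 84.3636 uM

84.3636 uM


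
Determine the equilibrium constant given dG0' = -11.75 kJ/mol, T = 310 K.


Keq = exp(-dG0 * 1000 / (R * T))
Keq = exp(-(-11.75) * 1000 / (8.314 * 310))
Keq = 95.4845

95.4845


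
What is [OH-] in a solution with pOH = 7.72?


[OH-] = 10^(-pOH)
[OH-] = 10^(-7.72)
[OH-] = 1.905e-08 M

1.905e-08 M


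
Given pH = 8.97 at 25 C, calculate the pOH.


pOH = 14 - pH
pOH = 14 - 8.97
pOH = 5.03

5.03


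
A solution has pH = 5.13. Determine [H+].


[H+] = 10^(-pH)
[H+] = 10^(-5.13)
[H+] = 7.413e-06 M

7.413e-06 M


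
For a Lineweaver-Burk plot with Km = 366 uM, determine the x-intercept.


x-intercept = -1/Km
= -1/366
= -0.0027 1/uM

-0.0027 1/uM


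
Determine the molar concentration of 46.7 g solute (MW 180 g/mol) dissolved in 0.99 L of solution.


C = (mass / MW) / volume
C = (46.7 / 180) / 0.99
C = 0.2621 M

0.2621 M


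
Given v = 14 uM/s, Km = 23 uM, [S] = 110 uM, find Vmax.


Vmax = v * (Km + [S]) / [S]
Vmax = 14 * (23 + 110) / 110
Vmax = 16.9273 uM/s

16.9273 uM/s


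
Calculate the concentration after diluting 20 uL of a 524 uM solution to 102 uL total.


C2 = C1 * V1 / V2
C2 = 524 * 20 / 102
C2 = 102.7451 uM

102.7451 uM


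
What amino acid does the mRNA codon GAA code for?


Standard genetic code lookup.
Codon GAA -> Glu

Glu


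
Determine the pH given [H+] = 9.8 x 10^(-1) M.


pH = -log10([H+])
pH = -log10(9.8 x 10^(-1))
pH = 0.0088

0.0088


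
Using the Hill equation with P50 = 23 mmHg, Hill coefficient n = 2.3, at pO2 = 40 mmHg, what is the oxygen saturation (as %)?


Y = pO2^n / (P50^n + pO2^n)
Y = 40^2.3 / (23^2.3 + 40^2.3)
Y = 78.12%

78.12%


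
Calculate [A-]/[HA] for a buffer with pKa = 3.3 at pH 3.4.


[A-]/[HA] = 10^(pH - pKa)
= 10^(3.4 - 3.3)
= 1.2589

1.2589


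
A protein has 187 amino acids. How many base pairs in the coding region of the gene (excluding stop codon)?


Each amino acid = 1 codon = 3 bp
bp = 187 * 3 = 561 bp

561 bp


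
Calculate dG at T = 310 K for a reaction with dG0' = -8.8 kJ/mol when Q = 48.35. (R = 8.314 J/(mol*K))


dG = dG0' + RT * ln(Q) / 1000
dG = -8.8 + 8.314 * 310 * ln(48.35) / 1000
dG = 1.1961 kJ/mol

1.1961 kJ/mol


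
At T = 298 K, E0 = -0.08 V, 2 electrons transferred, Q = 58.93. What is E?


E = E0 - (RT/nF) * ln(Q)
E = -0.08 - (8.314 * 298 / (2 * 96485)) * ln(58.93)
E = -0.1323 V

-0.1323 V


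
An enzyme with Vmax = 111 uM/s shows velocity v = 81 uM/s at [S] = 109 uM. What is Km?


Km = [S] * (Vmax - v) / v
Km = 109 * (111 - 81) / 81
Km = 40.3704 uM

40.3704 uM


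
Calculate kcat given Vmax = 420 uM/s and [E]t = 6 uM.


kcat = Vmax / [E]t
kcat = 420 / 6
kcat = 70.0 s^-1

70.0 s^-1


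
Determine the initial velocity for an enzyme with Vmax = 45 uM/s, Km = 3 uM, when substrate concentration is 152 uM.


v = Vmax * [S] / (Km + [S])
v = 45 * 152 / (3 + 152)
v = 44.129 uM/s

44.129 uM/s


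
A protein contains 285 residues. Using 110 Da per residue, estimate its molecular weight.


MW = n_residues * 110 Da
MW = 285 * 110
MW = 31350 Da

31350 Da


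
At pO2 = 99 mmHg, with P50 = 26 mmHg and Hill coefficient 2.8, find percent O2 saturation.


Y = pO2^n / (P50^n + pO2^n)
Y = 99^2.8 / (26^2.8 + 99^2.8)
Y = 97.69%

97.69%


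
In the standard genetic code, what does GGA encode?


Standard genetic code lookup.
Codon GGA -> Gly

Gly


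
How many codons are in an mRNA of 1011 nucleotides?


codons = nucleotides / 3
codons = 1011 / 3 = 337

337


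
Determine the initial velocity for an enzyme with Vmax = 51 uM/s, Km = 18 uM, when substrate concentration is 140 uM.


v = Vmax * [S] / (Km + [S])
v = 51 * 140 / (18 + 140)
v = 45.1899 uM/s

45.1899 uM/s


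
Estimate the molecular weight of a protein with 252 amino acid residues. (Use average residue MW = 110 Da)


MW = n_residues * 110 Da
MW = 252 * 110
MW = 27720 Da

27720 Da


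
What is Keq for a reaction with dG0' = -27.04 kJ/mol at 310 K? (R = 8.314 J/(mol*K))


Keq = exp(-dG0 * 1000 / (R * T))
Keq = exp(-(-27.04) * 1000 / (8.314 * 310))
Keq = 36005.8573

36005.8573


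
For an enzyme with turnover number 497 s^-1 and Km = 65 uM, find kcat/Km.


Catalytic efficiency = kcat / Km
= 497 / 65
= 7.6462 uM^-1*s^-1

7.6462 uM^-1*s^-1


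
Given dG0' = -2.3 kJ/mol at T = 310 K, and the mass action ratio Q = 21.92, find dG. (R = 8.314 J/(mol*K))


dG = dG0' + RT * ln(Q) / 1000
dG = -2.3 + 8.314 * 310 * ln(21.92) / 1000
dG = 5.6573 kJ/mol

5.6573 kJ/mol


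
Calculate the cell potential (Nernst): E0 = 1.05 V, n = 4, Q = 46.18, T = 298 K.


E = E0 - (RT/nF) * ln(Q)
E = 1.05 - (8.314 * 298 / (4 * 96485)) * ln(46.18)
E = 1.0254 V

1.0254 V


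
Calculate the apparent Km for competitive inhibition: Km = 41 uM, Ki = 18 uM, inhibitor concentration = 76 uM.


Km_app = Km * (1 + [I]/Ki)
Km_app = 41 * (1 + 76/18)
Km_app = 214.1111 uM

214.1111 uM


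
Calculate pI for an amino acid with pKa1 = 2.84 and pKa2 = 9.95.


pI = (pKa1 + pKa2) / 2
pI = (2.84 + 9.95) / 2
pI = 6.395

6.395


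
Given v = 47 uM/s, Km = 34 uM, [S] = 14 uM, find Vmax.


Vmax = v * (Km + [S]) / [S]
Vmax = 47 * (34 + 14) / 14
Vmax = 161.1429 uM/s

161.1429 uM/s


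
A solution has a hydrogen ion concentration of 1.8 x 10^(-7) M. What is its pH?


pH = -log10([H+])
pH = -log10(1.8 x 10^(-7))
pH = 6.7447

6.7447


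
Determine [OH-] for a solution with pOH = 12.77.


[OH-] = 10^(-pOH)
[OH-] = 10^(-12.77)
[OH-] = 1.698e-13 M

1.698e-13 M


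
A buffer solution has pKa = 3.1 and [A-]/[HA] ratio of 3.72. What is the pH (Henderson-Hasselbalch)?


pH = pKa + log10([A-]/[HA])
pH = 3.1 + log10(3.72)
pH = 3.6705

3.6705


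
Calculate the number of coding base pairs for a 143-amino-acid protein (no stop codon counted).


Each amino acid = 1 codon = 3 bp
bp = 143 * 3 = 429 bp

429 bp


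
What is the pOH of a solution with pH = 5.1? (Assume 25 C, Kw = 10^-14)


pOH = 14 - pH
pOH = 14 - 5.1
pOH = 8.9

8.9


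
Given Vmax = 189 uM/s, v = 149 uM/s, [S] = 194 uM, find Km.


Km = [S] * (Vmax - v) / v
Km = 194 * (189 - 149) / 149
Km = 52.0805 uM

52.0805 uM
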